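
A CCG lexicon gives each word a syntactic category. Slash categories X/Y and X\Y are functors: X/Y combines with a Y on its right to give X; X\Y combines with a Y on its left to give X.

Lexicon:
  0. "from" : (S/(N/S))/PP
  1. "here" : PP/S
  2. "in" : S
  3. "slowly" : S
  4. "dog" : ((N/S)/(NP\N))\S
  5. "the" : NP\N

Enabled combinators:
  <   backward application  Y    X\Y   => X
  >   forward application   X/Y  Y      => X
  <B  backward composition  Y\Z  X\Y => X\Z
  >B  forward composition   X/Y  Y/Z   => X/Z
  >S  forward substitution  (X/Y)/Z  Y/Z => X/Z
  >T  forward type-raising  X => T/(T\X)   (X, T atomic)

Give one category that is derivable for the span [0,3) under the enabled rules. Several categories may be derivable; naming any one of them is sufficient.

[0,6] S   >
  [0,3] S/(N/S)   >
    [0,1] "from" : (S/(N/S))/PP
    [1,3] PP   >
      [1,2] "here" : PP/S
      [2,3] "in" : S
  [3,6] N/S   >
    [3,5] (N/S)/(NP\N)   <
      [3,4] "slowly" : S
      [4,5] "dog" : ((N/S)/(NP\N))\S
    [5,6] "the" : NP\N

S/(N/S)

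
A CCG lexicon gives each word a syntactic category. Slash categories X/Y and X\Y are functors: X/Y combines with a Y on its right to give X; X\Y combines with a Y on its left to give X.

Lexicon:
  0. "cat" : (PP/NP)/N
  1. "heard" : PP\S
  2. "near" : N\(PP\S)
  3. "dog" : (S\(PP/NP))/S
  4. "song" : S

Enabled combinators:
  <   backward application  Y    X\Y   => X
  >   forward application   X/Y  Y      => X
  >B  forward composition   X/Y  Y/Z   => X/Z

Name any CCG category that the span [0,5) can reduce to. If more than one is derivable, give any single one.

S

[0,5] S   <
  [0,3] PP/NP   >
    [0,1] "cat" : (PP/NP)/N
    [1,3] N   <
      [1,2] "heard" : PP\S
      [2,3] "near" : N\(PP\S)
  [3,5] S\(PP/NP)   >
    [3,4] "dog" : (S\(PP/NP))/S
    [4,5] "song" : S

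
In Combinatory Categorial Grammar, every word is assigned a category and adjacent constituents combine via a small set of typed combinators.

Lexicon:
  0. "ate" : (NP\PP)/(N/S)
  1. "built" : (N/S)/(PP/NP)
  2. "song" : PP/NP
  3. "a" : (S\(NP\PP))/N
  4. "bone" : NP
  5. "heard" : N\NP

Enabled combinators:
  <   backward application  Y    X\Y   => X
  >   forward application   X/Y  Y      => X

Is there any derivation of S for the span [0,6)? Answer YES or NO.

YES

[0,6] S   <
  [0,3] NP\PP   >
    [0,1] "ate" : (NP\PP)/(N/S)
    [1,3] N/S   >
      [1,2] "built" : (N/S)/(PP/NP)
      [2,3] "song" : PP/NP
  [3,6] S\(NP\PP)   >
    [3,4] "a" : (S\(NP\PP))/N
    [4,6] N   <
      [4,5] "bone" : NP
      [5,6] "heard" : N\NP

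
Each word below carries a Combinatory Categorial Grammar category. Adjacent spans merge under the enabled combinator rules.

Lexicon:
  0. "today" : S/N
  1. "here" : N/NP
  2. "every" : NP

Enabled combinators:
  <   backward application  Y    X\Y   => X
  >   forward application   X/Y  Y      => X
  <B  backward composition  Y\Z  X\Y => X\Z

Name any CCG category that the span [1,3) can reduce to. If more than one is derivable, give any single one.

[0,3] S   >
  [0,1] "today" : S/N
  [1,3] N   >
    [1,2] "here" : N/NP
    [2,3] "every" : NP

N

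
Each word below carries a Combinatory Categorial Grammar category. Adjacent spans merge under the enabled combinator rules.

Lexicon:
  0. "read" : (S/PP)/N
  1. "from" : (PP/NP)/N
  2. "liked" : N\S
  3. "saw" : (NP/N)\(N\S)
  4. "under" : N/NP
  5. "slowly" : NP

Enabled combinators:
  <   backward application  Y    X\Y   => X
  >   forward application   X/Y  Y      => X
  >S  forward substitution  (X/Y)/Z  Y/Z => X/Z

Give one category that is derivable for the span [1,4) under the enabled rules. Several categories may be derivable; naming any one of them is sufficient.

[0,6] S   >
  [0,4] S/N   >S
    [0,1] "read" : (S/PP)/N
    [1,4] PP/N   >S
      [1,2] "from" : (PP/NP)/N
      [2,4] NP/N   <
        [2,3] "liked" : N\S
        [3,4] "saw" : (NP/N)\(N\S)
  [4,6] N   >
    [4,5] "under" : N/NP
    [5,6] "slowly" : NP

PP/N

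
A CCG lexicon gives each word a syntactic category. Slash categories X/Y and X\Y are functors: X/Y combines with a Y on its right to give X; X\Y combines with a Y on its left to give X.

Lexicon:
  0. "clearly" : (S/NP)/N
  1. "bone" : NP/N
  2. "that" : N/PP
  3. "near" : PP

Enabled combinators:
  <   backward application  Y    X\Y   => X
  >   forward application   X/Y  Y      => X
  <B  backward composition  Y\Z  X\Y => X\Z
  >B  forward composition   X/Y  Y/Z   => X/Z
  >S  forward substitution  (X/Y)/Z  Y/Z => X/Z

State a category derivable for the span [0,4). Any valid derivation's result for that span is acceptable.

S

[0,4] S   >
  [0,2] S/N   >S
    [0,1] "clearly" : (S/NP)/N
    [1,2] "bone" : NP/N
  [2,4] N   >
    [2,3] "that" : N/PP
    [3,4] "near" : PP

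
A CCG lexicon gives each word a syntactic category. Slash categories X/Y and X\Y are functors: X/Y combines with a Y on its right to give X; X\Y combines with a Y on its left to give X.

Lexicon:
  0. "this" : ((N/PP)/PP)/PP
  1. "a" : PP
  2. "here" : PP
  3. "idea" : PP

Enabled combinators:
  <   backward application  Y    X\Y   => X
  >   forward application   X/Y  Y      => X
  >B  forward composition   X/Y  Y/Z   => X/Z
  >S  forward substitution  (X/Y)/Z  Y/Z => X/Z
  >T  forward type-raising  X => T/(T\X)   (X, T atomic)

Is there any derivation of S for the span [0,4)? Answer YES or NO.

NO

((N/PP)/PP)/PP PP PP PP
CKY chart[0,4] = {N, N/(N\N), N/(PP\PP), NP/(NP\N), PP/(PP\N), S/(S\N)}; S ∉ chart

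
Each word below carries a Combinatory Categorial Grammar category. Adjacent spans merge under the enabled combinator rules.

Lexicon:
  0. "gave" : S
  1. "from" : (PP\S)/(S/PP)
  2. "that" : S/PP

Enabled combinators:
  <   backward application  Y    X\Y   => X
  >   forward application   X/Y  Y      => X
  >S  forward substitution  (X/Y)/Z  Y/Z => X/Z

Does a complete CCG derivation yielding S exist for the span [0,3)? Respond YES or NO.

NO

S (PP\S)/(S/PP) S/PP
CKY chart[0,3] = {PP}; S ∉ chart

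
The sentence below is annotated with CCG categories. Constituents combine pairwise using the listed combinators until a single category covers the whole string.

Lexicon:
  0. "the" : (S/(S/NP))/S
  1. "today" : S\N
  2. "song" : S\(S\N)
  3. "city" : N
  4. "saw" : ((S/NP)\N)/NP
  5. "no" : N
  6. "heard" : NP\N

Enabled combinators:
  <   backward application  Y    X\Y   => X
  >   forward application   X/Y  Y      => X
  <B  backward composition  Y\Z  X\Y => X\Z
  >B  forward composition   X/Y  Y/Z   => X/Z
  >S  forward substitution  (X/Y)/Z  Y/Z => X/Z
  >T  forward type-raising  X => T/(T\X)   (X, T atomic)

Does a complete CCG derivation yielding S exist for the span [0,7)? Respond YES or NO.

YES

[0,7] S   >
  [0,3] S/(S/NP)   >
    [0,1] "the" : (S/(S/NP))/S
    [1,3] S   <
      [1,2] "today" : S\N
      [2,3] "song" : S\(S\N)
  [3,7] S/NP   <
    [3,4] "city" : N
    [4,7] (S/NP)\N   >
      [4,5] "saw" : ((S/NP)\N)/NP
      [5,7] NP   >
        [5,6] NP/(NP\N)   >T
          [5,6] "no" : N
        [6,7] "heard" : NP\N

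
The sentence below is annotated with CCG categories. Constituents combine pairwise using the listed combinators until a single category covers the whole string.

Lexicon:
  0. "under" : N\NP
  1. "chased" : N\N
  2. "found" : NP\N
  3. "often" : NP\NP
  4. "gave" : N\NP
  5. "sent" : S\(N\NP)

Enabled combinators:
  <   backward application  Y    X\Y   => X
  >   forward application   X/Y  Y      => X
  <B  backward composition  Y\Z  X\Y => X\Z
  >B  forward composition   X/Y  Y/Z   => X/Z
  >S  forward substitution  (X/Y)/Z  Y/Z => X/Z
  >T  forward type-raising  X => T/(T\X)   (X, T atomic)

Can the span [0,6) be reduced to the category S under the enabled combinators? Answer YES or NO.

[0,6] S   <
  [0,5] N\NP   <B
    [0,1] "under" : N\NP
    [1,5] N\N   <B
      [1,3] NP\N   <B
        [1,2] "chased" : N\N
        [2,3] "found" : NP\N
      [3,5] N\NP   <B
        [3,4] "often" : NP\NP
        [4,5] "gave" : N\NP
  [5,6] "sent" : S\(N\NP)

YES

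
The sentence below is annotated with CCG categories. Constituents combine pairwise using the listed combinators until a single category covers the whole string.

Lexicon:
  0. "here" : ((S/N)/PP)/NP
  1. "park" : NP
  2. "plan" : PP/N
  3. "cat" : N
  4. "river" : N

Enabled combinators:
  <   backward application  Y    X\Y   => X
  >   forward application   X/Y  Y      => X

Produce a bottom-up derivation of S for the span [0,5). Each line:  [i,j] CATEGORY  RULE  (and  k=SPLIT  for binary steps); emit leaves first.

[0,5] S   >
  [0,4] S/N   >
    [0,2] (S/N)/PP   >
      [0,1] "here" : ((S/N)/PP)/NP
      [1,2] "park" : NP
    [2,4] PP   >
      [2,3] "plan" : PP/N
      [3,4] "cat" : N
  [4,5] "river" : N

[0,1] ((S/N)/PP)/NP  lex  "here"
[1,2] NP  lex  "park"
[0,2] (S/N)/PP  >  k=1
[2,3] PP/N  lex  "plan"
[3,4] N  lex  "cat"
[2,4] PP  >  k=3
[0,4] S/N  >  k=2
[4,5] N  lex  "river"
[0,5] S  >  k=4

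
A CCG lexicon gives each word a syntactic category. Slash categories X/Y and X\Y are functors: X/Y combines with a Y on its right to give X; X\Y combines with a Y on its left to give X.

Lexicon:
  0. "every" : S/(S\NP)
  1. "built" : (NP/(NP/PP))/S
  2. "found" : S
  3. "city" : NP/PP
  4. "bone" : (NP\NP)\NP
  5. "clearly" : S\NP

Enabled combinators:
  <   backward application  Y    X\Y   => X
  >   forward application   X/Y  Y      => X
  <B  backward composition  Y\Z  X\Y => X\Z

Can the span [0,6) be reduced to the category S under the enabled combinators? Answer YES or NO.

YES

[0,6] S   >
  [0,1] "every" : S/(S\NP)
  [1,6] S\NP   <B
    [1,5] NP\NP   <
      [1,4] NP   >
        [1,3] NP/(NP/PP)   >
          [1,2] "built" : (NP/(NP/PP))/S
          [2,3] "found" : S
        [3,4] "city" : NP/PP
      [4,5] "bone" : (NP\NP)\NP
    [5,6] "clearly" : S\NP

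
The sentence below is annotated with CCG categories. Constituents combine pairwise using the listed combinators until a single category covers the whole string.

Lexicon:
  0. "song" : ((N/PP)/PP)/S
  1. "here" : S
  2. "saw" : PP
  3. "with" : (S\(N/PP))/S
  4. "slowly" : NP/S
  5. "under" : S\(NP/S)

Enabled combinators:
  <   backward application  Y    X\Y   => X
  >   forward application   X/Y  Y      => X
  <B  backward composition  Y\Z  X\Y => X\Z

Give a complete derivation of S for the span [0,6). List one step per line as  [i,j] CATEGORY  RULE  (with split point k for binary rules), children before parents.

[0,1] ((N/PP)/PP)/S  lex  "song"
[1,2] S  lex  "here"
[0,2] (N/PP)/PP  >  k=1
[2,3] PP  lex  "saw"
[0,3] N/PP  >  k=2
[3,4] (S\(N/PP))/S  lex  "with"
[4,5] NP/S  lex  "slowly"
[5,6] S\(NP/S)  lex  "under"
[4,6] S  <  k=5
[3,6] S\(N/PP)  >  k=4
[0,6] S  <  k=3

[0,6] S   <
  [0,3] N/PP   >
    [0,2] (N/PP)/PP   >
      [0,1] "song" : ((N/PP)/PP)/S
      [1,2] "here" : S
    [2,3] "saw" : PP
  [3,6] S\(N/PP)   >
    [3,4] "with" : (S\(N/PP))/S
    [4,6] S   <
      [4,5] "slowly" : NP/S
      [5,6] "under" : S\(NP/S)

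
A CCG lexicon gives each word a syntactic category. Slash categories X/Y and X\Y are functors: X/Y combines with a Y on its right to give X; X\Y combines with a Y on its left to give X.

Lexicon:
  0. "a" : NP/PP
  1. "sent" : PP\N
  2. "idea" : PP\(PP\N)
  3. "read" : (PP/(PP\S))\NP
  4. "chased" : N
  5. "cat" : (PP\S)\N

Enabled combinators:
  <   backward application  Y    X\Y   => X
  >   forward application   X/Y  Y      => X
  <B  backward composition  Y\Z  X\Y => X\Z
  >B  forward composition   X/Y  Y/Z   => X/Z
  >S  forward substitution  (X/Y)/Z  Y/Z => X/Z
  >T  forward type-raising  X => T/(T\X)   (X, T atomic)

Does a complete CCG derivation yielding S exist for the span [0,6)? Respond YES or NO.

NO

NP/PP PP\N PP\(PP\N) (PP/(PP\S))\NP N (PP\S)\N
CKY chart[0,6] = {N/(N\PP), NP/(NP\PP), PP, PP/(PP\PP), S/(S\PP)}; S ∉ chart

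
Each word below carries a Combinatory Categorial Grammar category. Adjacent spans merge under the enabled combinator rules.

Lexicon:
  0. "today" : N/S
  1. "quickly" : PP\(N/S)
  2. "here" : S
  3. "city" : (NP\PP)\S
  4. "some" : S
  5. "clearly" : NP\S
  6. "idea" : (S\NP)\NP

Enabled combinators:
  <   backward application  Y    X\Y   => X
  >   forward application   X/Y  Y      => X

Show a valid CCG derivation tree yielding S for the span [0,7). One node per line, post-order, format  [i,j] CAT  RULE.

[0,1] N/S  lex  "today"
[1,2] PP\(N/S)  lex  "quickly"
[0,2] PP  <  k=1
[2,3] S  lex  "here"
[3,4] (NP\PP)\S  lex  "city"
[2,4] NP\PP  <  k=3
[0,4] NP  <  k=2
[4,5] S  lex  "some"
[5,6] NP\S  lex  "clearly"
[4,6] NP  <  k=5
[6,7] (S\NP)\NP  lex  "idea"
[4,7] S\NP  <  k=6
[0,7] S  <  k=4

[0,7] S   <
  [0,4] NP   <
    [0,2] PP   <
      [0,1] "today" : N/S
      [1,2] "quickly" : PP\(N/S)
    [2,4] NP\PP   <
      [2,3] "here" : S
      [3,4] "city" : (NP\PP)\S
  [4,7] S\NP   <
    [4,6] NP   <
      [4,5] "some" : S
      [5,6] "clearly" : NP\S
    [6,7] "idea" : (S\NP)\NP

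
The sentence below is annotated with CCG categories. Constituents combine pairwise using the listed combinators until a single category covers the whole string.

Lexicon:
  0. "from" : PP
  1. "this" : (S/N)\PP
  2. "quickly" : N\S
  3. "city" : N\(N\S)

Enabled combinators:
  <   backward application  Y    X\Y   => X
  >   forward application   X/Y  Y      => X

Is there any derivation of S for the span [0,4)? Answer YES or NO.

[0,4] S   >
  [0,2] S/N   <
    [0,1] "from" : PP
    [1,2] "this" : (S/N)\PP
  [2,4] N   <
    [2,3] "quickly" : N\S
    [3,4] "city" : N\(N\S)

YES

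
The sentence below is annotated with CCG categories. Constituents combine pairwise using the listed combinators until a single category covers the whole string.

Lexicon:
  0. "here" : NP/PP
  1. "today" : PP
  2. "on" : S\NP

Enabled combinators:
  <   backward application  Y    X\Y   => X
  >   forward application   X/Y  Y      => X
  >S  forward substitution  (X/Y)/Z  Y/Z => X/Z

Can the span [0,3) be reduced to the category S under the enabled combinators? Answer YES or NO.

[0,3] S   <
  [0,2] NP   >
    [0,1] "here" : NP/PP
    [1,2] "today" : PP
  [2,3] "on" : S\NP

YES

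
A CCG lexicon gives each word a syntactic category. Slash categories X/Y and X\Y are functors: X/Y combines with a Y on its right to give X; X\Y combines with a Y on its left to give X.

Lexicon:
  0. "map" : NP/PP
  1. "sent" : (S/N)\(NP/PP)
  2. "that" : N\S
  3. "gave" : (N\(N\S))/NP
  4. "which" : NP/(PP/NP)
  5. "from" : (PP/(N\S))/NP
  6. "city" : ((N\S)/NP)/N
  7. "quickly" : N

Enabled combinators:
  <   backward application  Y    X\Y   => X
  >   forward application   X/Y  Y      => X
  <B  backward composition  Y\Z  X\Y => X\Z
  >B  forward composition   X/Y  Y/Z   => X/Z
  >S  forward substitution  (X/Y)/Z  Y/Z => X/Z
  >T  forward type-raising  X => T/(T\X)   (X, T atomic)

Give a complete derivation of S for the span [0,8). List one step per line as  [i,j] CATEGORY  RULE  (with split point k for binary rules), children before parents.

[0,8] S   >
  [0,2] S/N   <
    [0,1] "map" : NP/PP
    [1,2] "sent" : (S/N)\(NP/PP)
  [2,8] N   <
    [2,3] "that" : N\S
    [3,8] N\(N\S)   >
      [3,4] "gave" : (N\(N\S))/NP
      [4,8] NP   >
        [4,5] "which" : NP/(PP/NP)
        [5,8] PP/NP   >S
          [5,6] "from" : (PP/(N\S))/NP
          [6,8] (N\S)/NP   >
            [6,7] "city" : ((N\S)/NP)/N
            [7,8] "quickly" : N

[0,1] NP/PP  lex  "map"
[1,2] (S/N)\(NP/PP)  lex  "sent"
[0,2] S/N  <  k=1
[2,3] N\S  lex  "that"
[3,4] (N\(N\S))/NP  lex  "gave"
[4,5] NP/(PP/NP)  lex  "which"
[5,6] (PP/(N\S))/NP  lex  "from"
[6,7] ((N\S)/NP)/N  lex  "city"
[7,8] N  lex  "quickly"
[6,8] (N\S)/NP  >  k=7
[5,8] PP/NP  >S  k=6
[4,8] NP  >  k=5
[3,8] N\(N\S)  >  k=4
[2,8] N  <  k=3
[0,8] S  >  k=2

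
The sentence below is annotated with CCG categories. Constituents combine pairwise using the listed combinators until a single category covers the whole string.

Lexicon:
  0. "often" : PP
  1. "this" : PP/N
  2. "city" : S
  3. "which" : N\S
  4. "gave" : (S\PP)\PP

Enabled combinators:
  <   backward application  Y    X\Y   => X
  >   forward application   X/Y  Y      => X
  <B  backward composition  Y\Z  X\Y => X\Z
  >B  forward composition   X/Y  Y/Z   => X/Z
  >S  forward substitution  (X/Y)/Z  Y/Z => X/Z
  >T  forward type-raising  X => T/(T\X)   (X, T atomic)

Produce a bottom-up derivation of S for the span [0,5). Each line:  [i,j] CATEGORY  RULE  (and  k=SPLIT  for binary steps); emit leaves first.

[0,1] PP  lex  "often"
[1,2] PP/N  lex  "this"
[2,3] S  lex  "city"
[3,4] N\S  lex  "which"
[2,4] N  <  k=3
[1,4] PP  >  k=2
[4,5] (S\PP)\PP  lex  "gave"
[1,5] S\PP  <  k=4
[0,5] S  <  k=1

[0,5] S   <
  [0,1] "often" : PP
  [1,5] S\PP   <
    [1,4] PP   >
      [1,2] "this" : PP/N
      [2,4] N   <
        [2,3] "city" : S
        [3,4] "which" : N\S
    [4,5] "gave" : (S\PP)\PP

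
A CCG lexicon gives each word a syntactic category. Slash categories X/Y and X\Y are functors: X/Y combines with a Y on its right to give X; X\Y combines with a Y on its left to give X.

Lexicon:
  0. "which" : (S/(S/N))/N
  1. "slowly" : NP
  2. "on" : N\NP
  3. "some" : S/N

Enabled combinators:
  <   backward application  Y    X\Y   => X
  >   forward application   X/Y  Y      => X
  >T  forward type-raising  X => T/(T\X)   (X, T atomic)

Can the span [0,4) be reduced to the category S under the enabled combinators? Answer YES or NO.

[0,4] S   >
  [0,3] S/(S/N)   >
    [0,1] "which" : (S/(S/N))/N
    [1,3] N   >
      [1,2] N/(N\NP)   >T
        [1,2] "slowly" : NP
      [2,3] "on" : N\NP
  [3,4] "some" : S/N

YES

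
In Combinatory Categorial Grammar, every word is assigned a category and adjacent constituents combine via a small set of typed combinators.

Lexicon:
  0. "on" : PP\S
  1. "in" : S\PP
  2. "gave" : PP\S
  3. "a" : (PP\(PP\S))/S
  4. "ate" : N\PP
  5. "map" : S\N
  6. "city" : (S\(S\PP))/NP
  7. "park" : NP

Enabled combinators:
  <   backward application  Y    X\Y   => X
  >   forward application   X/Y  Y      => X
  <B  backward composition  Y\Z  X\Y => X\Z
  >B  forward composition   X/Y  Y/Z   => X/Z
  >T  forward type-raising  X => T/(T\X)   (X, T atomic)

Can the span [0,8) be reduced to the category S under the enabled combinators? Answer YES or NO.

PP\S S\PP PP\S (PP\(PP\S))/S N\PP S\N (S\(S\PP))/NP NP
CKY chart[0,8] = {N/(N\PP), NP/(NP\PP), PP, PP/(PP\PP), S/(S\PP)}; S ∉ chart

NO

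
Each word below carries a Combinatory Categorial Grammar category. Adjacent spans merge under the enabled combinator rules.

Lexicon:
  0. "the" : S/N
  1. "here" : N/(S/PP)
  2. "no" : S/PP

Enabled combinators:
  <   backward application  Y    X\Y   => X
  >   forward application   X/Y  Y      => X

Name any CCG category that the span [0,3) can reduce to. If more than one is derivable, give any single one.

[0,3] S   >
  [0,1] "the" : S/N
  [1,3] N   >
    [1,2] "here" : N/(S/PP)
    [2,3] "no" : S/PP

S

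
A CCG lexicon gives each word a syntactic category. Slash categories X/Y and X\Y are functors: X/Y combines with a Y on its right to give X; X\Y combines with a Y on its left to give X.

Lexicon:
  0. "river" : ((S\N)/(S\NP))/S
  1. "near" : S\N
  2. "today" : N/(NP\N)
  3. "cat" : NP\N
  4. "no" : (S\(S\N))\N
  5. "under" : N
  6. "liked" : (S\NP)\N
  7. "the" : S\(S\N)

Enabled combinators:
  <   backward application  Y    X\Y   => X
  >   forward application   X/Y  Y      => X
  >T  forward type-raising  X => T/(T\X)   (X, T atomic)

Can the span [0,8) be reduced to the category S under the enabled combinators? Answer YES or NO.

YES

[0,8] S   <
  [0,7] S\N   >
    [0,5] (S\N)/(S\NP)   >
      [0,1] "river" : ((S\N)/(S\NP))/S
      [1,5] S   <
        [1,2] "near" : S\N
        [2,5] S\(S\N)   <
          [2,4] N   >
            [2,3] "today" : N/(NP\N)
            [3,4] "cat" : NP\N
          [4,5] "no" : (S\(S\N))\N
    [5,7] S\NP   <
      [5,6] "under" : N
      [6,7] "liked" : (S\NP)\N
  [7,8] "the" : S\(S\N)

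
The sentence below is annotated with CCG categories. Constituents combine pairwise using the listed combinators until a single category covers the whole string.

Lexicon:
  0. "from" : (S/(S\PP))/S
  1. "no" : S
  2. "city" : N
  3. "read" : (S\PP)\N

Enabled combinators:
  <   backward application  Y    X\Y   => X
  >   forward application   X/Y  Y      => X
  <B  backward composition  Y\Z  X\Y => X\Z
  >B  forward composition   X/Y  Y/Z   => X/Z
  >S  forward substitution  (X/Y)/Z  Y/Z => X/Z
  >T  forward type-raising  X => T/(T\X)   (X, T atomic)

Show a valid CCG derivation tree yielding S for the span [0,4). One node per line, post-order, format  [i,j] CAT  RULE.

[0,1] (S/(S\PP))/S  lex  "from"
[1,2] S  lex  "no"
[0,2] S/(S\PP)  >  k=1
[2,3] N  lex  "city"
[3,4] (S\PP)\N  lex  "read"
[2,4] S\PP  <  k=3
[0,4] S  >  k=2

[0,4] S   >
  [0,2] S/(S\PP)   >
    [0,1] "from" : (S/(S\PP))/S
    [1,2] "no" : S
  [2,4] S\PP   <
    [2,3] "city" : N
    [3,4] "read" : (S\PP)\N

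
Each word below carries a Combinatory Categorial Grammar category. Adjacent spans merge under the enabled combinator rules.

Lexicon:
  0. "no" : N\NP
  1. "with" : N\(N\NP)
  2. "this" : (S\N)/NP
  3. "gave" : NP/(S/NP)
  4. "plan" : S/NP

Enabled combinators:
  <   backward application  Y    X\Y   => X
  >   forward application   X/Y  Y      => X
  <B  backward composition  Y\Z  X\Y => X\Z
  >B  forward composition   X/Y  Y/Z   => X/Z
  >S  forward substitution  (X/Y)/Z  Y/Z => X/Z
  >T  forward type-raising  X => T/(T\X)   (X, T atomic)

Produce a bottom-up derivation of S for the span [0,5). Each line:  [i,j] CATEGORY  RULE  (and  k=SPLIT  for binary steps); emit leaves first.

[0,5] S   <
  [0,2] N   <
    [0,1] "no" : N\NP
    [1,2] "with" : N\(N\NP)
  [2,5] S\N   >
    [2,3] "this" : (S\N)/NP
    [3,5] NP   >
      [3,4] "gave" : NP/(S/NP)
      [4,5] "plan" : S/NP

[0,1] N\NP  lex  "no"
[1,2] N\(N\NP)  lex  "with"
[0,2] N  <  k=1
[2,3] (S\N)/NP  lex  "this"
[3,4] NP/(S/NP)  lex  "gave"
[4,5] S/NP  lex  "plan"
[3,5] NP  >  k=4
[2,5] S\N  >  k=3
[0,5] S  <  k=2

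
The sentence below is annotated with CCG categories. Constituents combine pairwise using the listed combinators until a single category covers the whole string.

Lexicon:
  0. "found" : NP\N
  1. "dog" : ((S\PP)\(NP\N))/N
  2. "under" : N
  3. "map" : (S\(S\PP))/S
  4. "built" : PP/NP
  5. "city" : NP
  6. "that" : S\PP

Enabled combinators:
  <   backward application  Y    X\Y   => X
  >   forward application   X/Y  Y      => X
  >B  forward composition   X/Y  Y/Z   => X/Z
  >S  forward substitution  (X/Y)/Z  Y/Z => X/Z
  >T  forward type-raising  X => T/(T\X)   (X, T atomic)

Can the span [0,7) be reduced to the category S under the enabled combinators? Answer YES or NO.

[0,7] S   <
  [0,3] S\PP   <
    [0,1] "found" : NP\N
    [1,3] (S\PP)\(NP\N)   >
      [1,2] "dog" : ((S\PP)\(NP\N))/N
      [2,3] "under" : N
  [3,7] S\(S\PP)   >
    [3,4] "map" : (S\(S\PP))/S
    [4,7] S   <
      [4,6] PP   >
        [4,5] "built" : PP/NP
        [5,6] "city" : NP
      [6,7] "that" : S\PP

YES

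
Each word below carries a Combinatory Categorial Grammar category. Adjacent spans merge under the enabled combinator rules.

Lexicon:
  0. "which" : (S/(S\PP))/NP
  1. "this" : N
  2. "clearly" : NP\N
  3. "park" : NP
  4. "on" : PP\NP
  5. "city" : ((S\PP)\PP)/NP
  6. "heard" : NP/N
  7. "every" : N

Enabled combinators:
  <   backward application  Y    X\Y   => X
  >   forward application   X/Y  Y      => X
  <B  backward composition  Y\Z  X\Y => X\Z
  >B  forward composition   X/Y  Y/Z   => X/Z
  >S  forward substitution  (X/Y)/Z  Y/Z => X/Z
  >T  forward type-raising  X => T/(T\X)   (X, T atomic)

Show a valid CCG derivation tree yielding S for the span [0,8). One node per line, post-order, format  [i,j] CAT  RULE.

[0,1] (S/(S\PP))/NP  lex  "which"
[1,2] N  lex  "this"
[2,3] NP\N  lex  "clearly"
[1,3] NP  <  k=2
[0,3] S/(S\PP)  >  k=1
[3,4] NP  lex  "park"
[4,5] PP\NP  lex  "on"
[3,5] PP  <  k=4
[5,6] ((S\PP)\PP)/NP  lex  "city"
[6,7] NP/N  lex  "heard"
[7,8] N  lex  "every"
[6,8] NP  >  k=7
[5,8] (S\PP)\PP  >  k=6
[3,8] S\PP  <  k=5
[0,8] S  >  k=3

[0,8] S   >
  [0,3] S/(S\PP)   >
    [0,1] "which" : (S/(S\PP))/NP
    [1,3] NP   <
      [1,2] "this" : N
      [2,3] "clearly" : NP\N
  [3,8] S\PP   <
    [3,5] PP   <
      [3,4] "park" : NP
      [4,5] "on" : PP\NP
    [5,8] (S\PP)\PP   >
      [5,6] "city" : ((S\PP)\PP)/NP
      [6,8] NP   >
        [6,7] "heard" : NP/N
        [7,8] "every" : N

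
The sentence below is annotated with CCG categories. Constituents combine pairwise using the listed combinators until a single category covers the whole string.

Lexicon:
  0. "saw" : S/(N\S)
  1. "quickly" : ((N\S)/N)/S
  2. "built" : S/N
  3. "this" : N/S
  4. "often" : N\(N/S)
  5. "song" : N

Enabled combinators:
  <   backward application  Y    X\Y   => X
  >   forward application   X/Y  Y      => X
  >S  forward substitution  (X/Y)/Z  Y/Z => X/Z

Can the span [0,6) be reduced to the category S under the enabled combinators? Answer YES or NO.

[0,6] S   >
  [0,1] "saw" : S/(N\S)
  [1,6] N\S   >
    [1,5] (N\S)/N   >
      [1,2] "quickly" : ((N\S)/N)/S
      [2,5] S   >
        [2,3] "built" : S/N
        [3,5] N   <
          [3,4] "this" : N/S
          [4,5] "often" : N\(N/S)
    [5,6] "song" : N

YES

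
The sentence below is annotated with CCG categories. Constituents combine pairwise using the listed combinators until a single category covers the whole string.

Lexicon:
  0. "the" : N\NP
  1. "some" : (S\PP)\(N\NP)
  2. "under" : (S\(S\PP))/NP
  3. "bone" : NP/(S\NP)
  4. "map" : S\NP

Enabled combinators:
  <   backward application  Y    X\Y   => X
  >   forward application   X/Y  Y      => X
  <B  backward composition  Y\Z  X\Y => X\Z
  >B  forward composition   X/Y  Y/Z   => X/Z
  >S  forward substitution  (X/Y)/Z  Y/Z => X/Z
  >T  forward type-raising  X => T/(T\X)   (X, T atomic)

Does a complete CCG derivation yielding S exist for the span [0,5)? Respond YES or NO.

[0,5] S   <
  [0,2] S\PP   <
    [0,1] "the" : N\NP
    [1,2] "some" : (S\PP)\(N\NP)
  [2,5] S\(S\PP)   >
    [2,3] "under" : (S\(S\PP))/NP
    [3,5] NP   >
      [3,4] "bone" : NP/(S\NP)
      [4,5] "map" : S\NP

YES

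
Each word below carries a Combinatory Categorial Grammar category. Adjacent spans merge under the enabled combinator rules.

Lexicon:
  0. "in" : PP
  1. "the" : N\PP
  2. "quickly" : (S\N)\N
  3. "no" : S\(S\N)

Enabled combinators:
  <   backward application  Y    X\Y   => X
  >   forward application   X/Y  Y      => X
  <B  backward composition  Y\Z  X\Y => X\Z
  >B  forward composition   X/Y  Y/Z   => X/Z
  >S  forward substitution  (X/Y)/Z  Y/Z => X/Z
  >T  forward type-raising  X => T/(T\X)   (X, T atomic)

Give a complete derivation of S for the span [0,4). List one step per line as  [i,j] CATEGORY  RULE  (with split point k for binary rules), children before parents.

[0,4] S   <
  [0,3] S\N   <
    [0,2] N   <
      [0,1] "in" : PP
      [1,2] "the" : N\PP
    [2,3] "quickly" : (S\N)\N
  [3,4] "no" : S\(S\N)

[0,1] PP  lex  "in"
[1,2] N\PP  lex  "the"
[0,2] N  <  k=1
[2,3] (S\N)\N  lex  "quickly"
[0,3] S\N  <  k=2
[3,4] S\(S\N)  lex  "no"
[0,4] S  <  k=3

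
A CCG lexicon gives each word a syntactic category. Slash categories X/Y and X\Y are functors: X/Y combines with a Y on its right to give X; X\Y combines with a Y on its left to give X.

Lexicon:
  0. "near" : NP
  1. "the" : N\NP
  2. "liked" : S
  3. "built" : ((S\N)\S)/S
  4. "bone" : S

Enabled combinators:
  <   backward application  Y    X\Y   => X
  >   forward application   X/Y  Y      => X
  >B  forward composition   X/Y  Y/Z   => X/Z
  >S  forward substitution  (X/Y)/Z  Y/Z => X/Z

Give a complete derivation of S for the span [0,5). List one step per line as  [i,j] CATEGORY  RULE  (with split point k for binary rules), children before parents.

[0,5] S   <
  [0,2] N   <
    [0,1] "near" : NP
    [1,2] "the" : N\NP
  [2,5] S\N   <
    [2,3] "liked" : S
    [3,5] (S\N)\S   >
      [3,4] "built" : ((S\N)\S)/S
      [4,5] "bone" : S

[0,1] NP  lex  "near"
[1,2] N\NP  lex  "the"
[0,2] N  <  k=1
[2,3] S  lex  "liked"
[3,4] ((S\N)\S)/S  lex  "built"
[4,5] S  lex  "bone"
[3,5] (S\N)\S  >  k=4
[2,5] S\N  <  k=3
[0,5] S  <  k=2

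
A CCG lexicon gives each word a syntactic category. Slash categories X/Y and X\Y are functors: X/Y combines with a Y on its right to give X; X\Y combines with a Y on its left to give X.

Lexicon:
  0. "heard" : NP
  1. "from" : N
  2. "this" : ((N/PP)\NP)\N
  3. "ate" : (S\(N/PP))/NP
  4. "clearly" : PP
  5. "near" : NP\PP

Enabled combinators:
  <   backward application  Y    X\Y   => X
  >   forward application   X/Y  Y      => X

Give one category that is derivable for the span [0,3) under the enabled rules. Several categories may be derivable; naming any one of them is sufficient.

[0,6] S   <
  [0,3] N/PP   <
    [0,1] "heard" : NP
    [1,3] (N/PP)\NP   <
      [1,2] "from" : N
      [2,3] "this" : ((N/PP)\NP)\N
  [3,6] S\(N/PP)   >
    [3,4] "ate" : (S\(N/PP))/NP
    [4,6] NP   <
      [4,5] "clearly" : PP
      [5,6] "near" : NP\PP

N/PP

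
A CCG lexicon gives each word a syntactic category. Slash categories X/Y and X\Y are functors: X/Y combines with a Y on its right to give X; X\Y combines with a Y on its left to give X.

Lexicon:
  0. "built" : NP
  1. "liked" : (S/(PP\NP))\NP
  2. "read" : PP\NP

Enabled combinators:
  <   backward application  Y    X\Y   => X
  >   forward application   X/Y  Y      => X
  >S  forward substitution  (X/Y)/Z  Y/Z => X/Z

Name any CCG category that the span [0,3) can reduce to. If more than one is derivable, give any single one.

S

[0,3] S   >
  [0,2] S/(PP\NP)   <
    [0,1] "built" : NP
    [1,2] "liked" : (S/(PP\NP))\NP
  [2,3] "read" : PP\NP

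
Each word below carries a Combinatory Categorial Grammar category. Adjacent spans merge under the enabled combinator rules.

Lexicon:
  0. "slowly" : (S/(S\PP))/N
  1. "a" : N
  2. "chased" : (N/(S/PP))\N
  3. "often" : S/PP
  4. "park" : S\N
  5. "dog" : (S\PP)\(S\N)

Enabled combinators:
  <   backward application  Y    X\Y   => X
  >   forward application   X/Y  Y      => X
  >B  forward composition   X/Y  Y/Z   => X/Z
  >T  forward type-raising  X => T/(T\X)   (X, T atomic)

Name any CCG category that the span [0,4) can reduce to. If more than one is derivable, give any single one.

S/(S\PP)

[0,6] S   >
  [0,4] S/(S\PP)   >
    [0,1] "slowly" : (S/(S\PP))/N
    [1,4] N   >
      [1,3] N/(S/PP)   <
        [1,2] "a" : N
        [2,3] "chased" : (N/(S/PP))\N
      [3,4] "often" : S/PP
  [4,6] S\PP   <
    [4,5] "park" : S\N
    [5,6] "dog" : (S\PP)\(S\N)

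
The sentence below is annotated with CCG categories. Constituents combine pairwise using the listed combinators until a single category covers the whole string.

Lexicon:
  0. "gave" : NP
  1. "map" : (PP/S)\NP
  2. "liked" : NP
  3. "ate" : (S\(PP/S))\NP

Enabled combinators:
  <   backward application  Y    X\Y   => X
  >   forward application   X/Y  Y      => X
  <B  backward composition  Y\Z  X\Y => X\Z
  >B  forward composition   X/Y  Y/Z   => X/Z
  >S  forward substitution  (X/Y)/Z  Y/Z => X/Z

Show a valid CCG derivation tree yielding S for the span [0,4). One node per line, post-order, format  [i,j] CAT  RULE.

[0,1] NP  lex  "gave"
[1,2] (PP/S)\NP  lex  "map"
[2,3] NP  lex  "liked"
[3,4] (S\(PP/S))\NP  lex  "ate"
[2,4] S\(PP/S)  <  k=3
[1,4] S\NP  <B  k=2
[0,4] S  <  k=1

[0,4] S   <
  [0,1] "gave" : NP
  [1,4] S\NP   <B
    [1,2] "map" : (PP/S)\NP
    [2,4] S\(PP/S)   <
      [2,3] "liked" : NP
      [3,4] "ate" : (S\(PP/S))\NP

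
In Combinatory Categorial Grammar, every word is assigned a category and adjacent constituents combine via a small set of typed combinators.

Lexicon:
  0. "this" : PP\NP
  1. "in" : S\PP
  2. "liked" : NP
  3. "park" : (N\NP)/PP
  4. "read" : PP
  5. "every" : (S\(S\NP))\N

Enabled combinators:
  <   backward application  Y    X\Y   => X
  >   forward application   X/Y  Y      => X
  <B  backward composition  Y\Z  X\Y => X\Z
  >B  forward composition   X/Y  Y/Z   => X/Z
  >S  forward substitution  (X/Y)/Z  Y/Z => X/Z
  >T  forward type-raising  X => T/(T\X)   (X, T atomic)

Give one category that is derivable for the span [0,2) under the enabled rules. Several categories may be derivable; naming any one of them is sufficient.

S\NP

[0,6] S   <
  [0,2] S\NP   <B
    [0,1] "this" : PP\NP
    [1,2] "in" : S\PP
  [2,6] S\(S\NP)   <
    [2,5] N   <
      [2,3] "liked" : NP
      [3,5] N\NP   >
        [3,4] "park" : (N\NP)/PP
        [4,5] "read" : PP
    [5,6] "every" : (S\(S\NP))\N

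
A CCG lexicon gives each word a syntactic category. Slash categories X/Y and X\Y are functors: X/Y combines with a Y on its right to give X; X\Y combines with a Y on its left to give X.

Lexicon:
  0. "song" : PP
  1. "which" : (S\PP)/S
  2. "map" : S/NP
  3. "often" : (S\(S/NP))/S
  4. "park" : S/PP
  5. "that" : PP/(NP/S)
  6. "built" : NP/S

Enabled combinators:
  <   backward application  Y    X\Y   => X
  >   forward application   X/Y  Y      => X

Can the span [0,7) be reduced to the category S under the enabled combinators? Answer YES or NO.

YES

[0,7] S   <
  [0,1] "song" : PP
  [1,7] S\PP   >
    [1,2] "which" : (S\PP)/S
    [2,7] S   <
      [2,3] "map" : S/NP
      [3,7] S\(S/NP)   >
        [3,4] "often" : (S\(S/NP))/S
        [4,7] S   >
          [4,5] "park" : S/PP
          [5,7] PP   >
            [5,6] "that" : PP/(NP/S)
            [6,7] "built" : NP/S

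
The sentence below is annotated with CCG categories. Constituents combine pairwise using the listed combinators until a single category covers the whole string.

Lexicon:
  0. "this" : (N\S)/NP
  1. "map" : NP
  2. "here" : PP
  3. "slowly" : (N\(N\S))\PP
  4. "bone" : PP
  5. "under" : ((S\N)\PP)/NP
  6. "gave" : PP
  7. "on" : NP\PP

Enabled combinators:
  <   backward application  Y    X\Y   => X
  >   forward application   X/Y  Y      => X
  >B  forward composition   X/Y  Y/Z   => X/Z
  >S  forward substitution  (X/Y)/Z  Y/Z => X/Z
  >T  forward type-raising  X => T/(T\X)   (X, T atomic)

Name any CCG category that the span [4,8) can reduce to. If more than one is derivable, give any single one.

[0,8] S   <
  [0,4] N   <
    [0,2] N\S   >
      [0,1] "this" : (N\S)/NP
      [1,2] "map" : NP
    [2,4] N\(N\S)   <
      [2,3] "here" : PP
      [3,4] "slowly" : (N\(N\S))\PP
  [4,8] S\N   <
    [4,5] "bone" : PP
    [5,8] (S\N)\PP   >
      [5,6] "under" : ((S\N)\PP)/NP
      [6,8] NP   <
        [6,7] "gave" : PP
        [7,8] "on" : NP\PP

S\N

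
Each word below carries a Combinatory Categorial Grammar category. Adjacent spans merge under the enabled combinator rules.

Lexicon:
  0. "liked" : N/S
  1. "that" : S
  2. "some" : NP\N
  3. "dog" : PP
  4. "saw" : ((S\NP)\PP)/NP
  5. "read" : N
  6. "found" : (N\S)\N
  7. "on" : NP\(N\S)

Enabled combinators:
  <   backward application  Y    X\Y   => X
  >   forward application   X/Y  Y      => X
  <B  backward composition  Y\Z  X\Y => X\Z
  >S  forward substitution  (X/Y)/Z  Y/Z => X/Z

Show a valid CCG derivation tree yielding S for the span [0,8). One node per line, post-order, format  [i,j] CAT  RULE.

[0,8] S   <
  [0,3] NP   <
    [0,2] N   >
      [0,1] "liked" : N/S
      [1,2] "that" : S
    [2,3] "some" : NP\N
  [3,8] S\NP   <
    [3,4] "dog" : PP
    [4,8] (S\NP)\PP   >
      [4,5] "saw" : ((S\NP)\PP)/NP
      [5,8] NP   <
        [5,6] "read" : N
        [6,8] NP\N   <B
          [6,7] "found" : (N\S)\N
          [7,8] "on" : NP\(N\S)

[0,1] N/S  lex  "liked"
[1,2] S  lex  "that"
[0,2] N  >  k=1
[2,3] NP\N  lex  "some"
[0,3] NP  <  k=2
[3,4] PP  lex  "dog"
[4,5] ((S\NP)\PP)/NP  lex  "saw"
[5,6] N  lex  "read"
[6,7] (N\S)\N  lex  "found"
[7,8] NP\(N\S)  lex  "on"
[6,8] NP\N  <B  k=7
[5,8] NP  <  k=6
[4,8] (S\NP)\PP  >  k=5
[3,8] S\NP  <  k=4
[0,8] S  <  k=3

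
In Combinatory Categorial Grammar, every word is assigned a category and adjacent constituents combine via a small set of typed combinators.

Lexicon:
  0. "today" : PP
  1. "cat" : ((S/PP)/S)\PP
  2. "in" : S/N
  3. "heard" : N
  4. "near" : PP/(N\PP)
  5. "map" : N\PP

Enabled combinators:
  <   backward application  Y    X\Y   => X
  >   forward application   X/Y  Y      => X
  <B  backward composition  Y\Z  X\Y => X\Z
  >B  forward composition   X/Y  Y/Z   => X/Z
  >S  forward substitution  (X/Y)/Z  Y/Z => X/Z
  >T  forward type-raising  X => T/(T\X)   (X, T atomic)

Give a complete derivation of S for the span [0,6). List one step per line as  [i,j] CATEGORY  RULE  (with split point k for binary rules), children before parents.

[0,6] S   >
  [0,4] S/PP   >
    [0,2] (S/PP)/S   <
      [0,1] "today" : PP
      [1,2] "cat" : ((S/PP)/S)\PP
    [2,4] S   >
      [2,3] "in" : S/N
      [3,4] "heard" : N
  [4,6] PP   >
    [4,5] "near" : PP/(N\PP)
    [5,6] "map" : N\PP

[0,1] PP  lex  "today"
[1,2] ((S/PP)/S)\PP  lex  "cat"
[0,2] (S/PP)/S  <  k=1
[2,3] S/N  lex  "in"
[3,4] N  lex  "heard"
[2,4] S  >  k=3
[0,4] S/PP  >  k=2
[4,5] PP/(N\PP)  lex  "near"
[5,6] N\PP  lex  "map"
[4,6] PP  >  k=5
[0,6] S  >  k=4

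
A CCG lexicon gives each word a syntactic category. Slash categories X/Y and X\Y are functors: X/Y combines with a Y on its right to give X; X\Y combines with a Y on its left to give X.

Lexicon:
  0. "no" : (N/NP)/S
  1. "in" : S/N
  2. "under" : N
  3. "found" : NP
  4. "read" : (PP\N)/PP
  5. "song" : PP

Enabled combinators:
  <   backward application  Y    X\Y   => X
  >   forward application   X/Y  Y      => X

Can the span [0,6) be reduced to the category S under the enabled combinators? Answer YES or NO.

(N/NP)/S S/N N NP (PP\N)/PP PP
CKY chart[0,6] = {PP}; S ∉ chart

NO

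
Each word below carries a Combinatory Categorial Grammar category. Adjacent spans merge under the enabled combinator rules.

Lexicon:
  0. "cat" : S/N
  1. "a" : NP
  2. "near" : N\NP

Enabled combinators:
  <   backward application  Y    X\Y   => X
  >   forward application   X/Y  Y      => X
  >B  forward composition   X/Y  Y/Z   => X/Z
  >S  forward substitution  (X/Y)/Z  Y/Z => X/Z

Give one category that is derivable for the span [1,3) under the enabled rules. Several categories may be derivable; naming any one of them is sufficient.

N

[0,3] S   >
  [0,1] "cat" : S/N
  [1,3] N   <
    [1,2] "a" : NP
    [2,3] "near" : N\NP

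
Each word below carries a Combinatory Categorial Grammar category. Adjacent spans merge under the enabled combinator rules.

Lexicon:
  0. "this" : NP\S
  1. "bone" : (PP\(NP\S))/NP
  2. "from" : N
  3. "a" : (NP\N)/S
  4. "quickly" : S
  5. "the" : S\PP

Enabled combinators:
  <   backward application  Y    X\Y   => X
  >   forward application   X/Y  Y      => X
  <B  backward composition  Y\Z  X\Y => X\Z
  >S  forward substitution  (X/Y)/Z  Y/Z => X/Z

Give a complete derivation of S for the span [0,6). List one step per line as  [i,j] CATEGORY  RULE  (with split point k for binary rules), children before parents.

[0,6] S   <
  [0,5] PP   <
    [0,1] "this" : NP\S
    [1,5] PP\(NP\S)   >
      [1,2] "bone" : (PP\(NP\S))/NP
      [2,5] NP   <
        [2,3] "from" : N
        [3,5] NP\N   >
          [3,4] "a" : (NP\N)/S
          [4,5] "quickly" : S
  [5,6] "the" : S\PP

[0,1] NP\S  lex  "this"
[1,2] (PP\(NP\S))/NP  lex  "bone"
[2,3] N  lex  "from"
[3,4] (NP\N)/S  lex  "a"
[4,5] S  lex  "quickly"
[3,5] NP\N  >  k=4
[2,5] NP  <  k=3
[1,5] PP\(NP\S)  >  k=2
[0,5] PP  <  k=1
[5,6] S\PP  lex  "the"
[0,6] S  <  k=5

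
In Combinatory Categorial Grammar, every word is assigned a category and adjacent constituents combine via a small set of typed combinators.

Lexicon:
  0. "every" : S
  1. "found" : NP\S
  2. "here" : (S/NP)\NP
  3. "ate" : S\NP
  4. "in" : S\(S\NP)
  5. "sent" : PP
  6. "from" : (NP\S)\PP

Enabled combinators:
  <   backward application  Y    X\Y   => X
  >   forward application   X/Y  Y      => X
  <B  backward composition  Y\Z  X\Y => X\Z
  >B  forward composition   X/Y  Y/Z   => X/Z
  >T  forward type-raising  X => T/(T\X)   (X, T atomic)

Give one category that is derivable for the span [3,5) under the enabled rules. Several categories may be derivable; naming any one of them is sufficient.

[0,7] S   >
  [0,3] S/NP   <
    [0,2] NP   <
      [0,1] "every" : S
      [1,2] "found" : NP\S
    [2,3] "here" : (S/NP)\NP
  [3,7] NP   <
    [3,5] S   <
      [3,4] "ate" : S\NP
      [4,5] "in" : S\(S\NP)
    [5,7] NP\S   <
      [5,6] "sent" : PP
      [6,7] "from" : (NP\S)\PP

S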